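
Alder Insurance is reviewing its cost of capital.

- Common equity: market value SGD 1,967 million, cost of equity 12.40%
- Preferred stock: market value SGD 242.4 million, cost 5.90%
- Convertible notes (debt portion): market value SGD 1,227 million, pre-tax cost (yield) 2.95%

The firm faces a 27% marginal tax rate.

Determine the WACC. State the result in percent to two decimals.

8.28%

Total capital V = 1967 + 242.4 + 1227 = 3436.4.
Equity: weight = 1967/3436.4 = 0.5724; cost = 12.4%.
Preferred: weight = 242.4/3436.4 = 0.0705; cost = 5.9%.
Convertible notes (debt portion): weight = 1227/3436.4 = 0.3571; after-tax cost = 2.95% × (1 − 27%) = 2.1535%.
WACC = 0.5724 × 12.4000% + 0.0705 × 5.9000% + 0.3571 × 2.1535% = 8.2829%.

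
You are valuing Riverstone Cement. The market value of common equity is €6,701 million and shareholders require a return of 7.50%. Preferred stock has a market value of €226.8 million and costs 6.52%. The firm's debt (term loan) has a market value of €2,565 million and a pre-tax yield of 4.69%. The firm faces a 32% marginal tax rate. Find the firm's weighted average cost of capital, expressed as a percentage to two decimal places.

6.31%

Total capital V = 6701 + 226.8 + 2565 = 9492.8.
Equity: weight = 6701/9492.8 = 0.7059; cost = 7.5%.
Preferred: weight = 226.8/9492.8 = 0.0239; cost = 6.52%.
Term loan: weight = 2565/9492.8 = 0.2702; after-tax cost = 4.69% × (1 − 32%) = 3.1892%.
WACC = 0.7059 × 7.5000% + 0.0239 × 6.5200% + 0.2702 × 3.1892% = 6.3118%.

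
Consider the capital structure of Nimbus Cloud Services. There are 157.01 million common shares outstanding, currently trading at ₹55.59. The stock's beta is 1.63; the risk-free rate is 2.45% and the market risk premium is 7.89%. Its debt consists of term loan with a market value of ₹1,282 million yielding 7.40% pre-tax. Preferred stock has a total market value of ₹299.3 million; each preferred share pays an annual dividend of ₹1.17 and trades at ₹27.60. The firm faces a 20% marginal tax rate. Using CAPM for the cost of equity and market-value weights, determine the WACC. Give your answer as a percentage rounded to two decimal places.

13.82%

Cost of equity via CAPM: Re = 2.45% + 1.63 × 7.89% = 15.3107%.
Cost of preferred: Rp = 1.17 / 27.6 = 4.2391%.
Market value of equity E = 55.59 × 157.01m = 8728.1859m.
Total capital V = 8728.1859 + 299.3 + 1282 = 10309.4859.
Equity: weight = 8728.1859/10309.4859 = 0.8466; cost = 15.3107%.
Preferred: weight = 299.3/10309.4859 = 0.0290; cost = 4.2391%.
Term loan: weight = 1282/10309.4859 = 0.1244; after-tax cost = 7.4% × (1 − 20%) = 5.9200%.
WACC = 0.8466 × 15.3107% + 0.0290 × 4.2391% + 0.1244 × 5.9200% = 13.8215%.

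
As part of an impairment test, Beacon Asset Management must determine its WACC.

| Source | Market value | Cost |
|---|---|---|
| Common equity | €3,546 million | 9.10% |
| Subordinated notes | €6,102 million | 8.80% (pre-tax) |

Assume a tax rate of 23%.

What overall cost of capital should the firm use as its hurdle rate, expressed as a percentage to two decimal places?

7.63%

Total capital V = 3546 + 6102 = 9648.
Equity: weight = 3546/9648 = 0.3675; cost = 9.1%.
Subordinated notes: weight = 6102/9648 = 0.6325; after-tax cost = 8.8% × (1 − 23%) = 6.7760%.
WACC = 0.3675 × 9.1000% + 0.6325 × 6.7760% = 7.6302%.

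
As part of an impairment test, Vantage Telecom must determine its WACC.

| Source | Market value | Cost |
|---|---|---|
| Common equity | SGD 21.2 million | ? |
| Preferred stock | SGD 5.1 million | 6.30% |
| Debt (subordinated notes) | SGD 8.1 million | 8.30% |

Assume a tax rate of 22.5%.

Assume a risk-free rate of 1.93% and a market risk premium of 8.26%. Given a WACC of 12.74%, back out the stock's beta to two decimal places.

1.79

Total capital V = 21.2 + 5.1 + 8.1 = 34.4.
Equity weight = 21.2/34.4 = 0.6163.
Preferred weight = 5.1/34.4 = 0.1483.
Subordinated notes weight = 8.1/34.4 = 0.2355.
Debt contribution = 0.2355 × 8.3% × (1 − 22.5%) = 1.5146%.
Preferred contribution = 0.1483 × 6.3% = 0.9340%.
Required equity contribution = 12.74% − 2.4486% = 10.2914%  ⇒  Re = 16.6992%.
CAPM: 16.6992% = 1.93% + β × 8.26%  ⇒  β = 1.7880.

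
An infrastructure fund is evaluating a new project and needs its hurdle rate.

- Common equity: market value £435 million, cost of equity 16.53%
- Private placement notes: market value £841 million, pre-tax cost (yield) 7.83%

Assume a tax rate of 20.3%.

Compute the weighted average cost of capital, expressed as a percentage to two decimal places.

9.75%

Total capital V = 435 + 841 = 1276.
Equity: weight = 435/1276 = 0.3409; cost = 16.53%.
Private placement notes: weight = 841/1276 = 0.6591; after-tax cost = 7.83% × (1 − 20.3%) = 6.2405%.
WACC = 0.3409 × 16.5300% + 0.6591 × 6.2405% = 9.7483%.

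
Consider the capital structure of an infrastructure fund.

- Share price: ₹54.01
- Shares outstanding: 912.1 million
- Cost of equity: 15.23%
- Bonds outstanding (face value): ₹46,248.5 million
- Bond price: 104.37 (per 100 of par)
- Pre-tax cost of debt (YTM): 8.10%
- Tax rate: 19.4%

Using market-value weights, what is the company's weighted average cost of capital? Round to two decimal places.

10.92%

Market value of equity E = 54.01 × 912.1m = 49262.521m. Market value of debt D = 46248.5m × 104.37/100 = 48269.55945m.
Total capital V = 49262.521 + 48269.55945 = 97532.08045.
Equity: weight = 49262.521/97532.08045 = 0.5051; cost = 15.23%.
Bonds outstanding: weight = 48269.55945/97532.08045 = 0.4949; after-tax cost = 8.1% × (1 − 19.4%) = 6.5286%.
WACC = 0.5051 × 15.2300% + 0.4949 × 6.5286% = 10.9236%.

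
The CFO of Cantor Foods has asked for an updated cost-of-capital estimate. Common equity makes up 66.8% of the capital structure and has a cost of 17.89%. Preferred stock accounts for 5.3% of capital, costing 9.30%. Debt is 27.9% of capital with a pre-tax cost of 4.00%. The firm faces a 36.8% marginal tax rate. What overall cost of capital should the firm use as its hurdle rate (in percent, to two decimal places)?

13.15%

After-tax cost of debt = 4% × (1 − 36.8%) = 2.5280%.
WACC = 0.668 × 17.8900% + 0.053 × 9.3000% + 0.279 × 2.5280% = 13.1487%.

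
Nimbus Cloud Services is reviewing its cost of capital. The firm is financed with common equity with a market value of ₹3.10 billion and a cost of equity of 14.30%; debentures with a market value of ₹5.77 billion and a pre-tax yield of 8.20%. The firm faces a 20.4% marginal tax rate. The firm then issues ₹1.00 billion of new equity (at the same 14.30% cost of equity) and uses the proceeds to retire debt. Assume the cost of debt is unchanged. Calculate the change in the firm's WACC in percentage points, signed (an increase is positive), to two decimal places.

+0.88 pp

Current WACC:
Total capital V = 3.1 + 5.77 = 8.87.
Equity: weight = 3.1/8.87 = 0.3495; cost = 14.3%.
Debentures: weight = 5.77/8.87 = 0.6505; after-tax cost = 8.2% × (1 − 20.4%) = 6.5272%.
WACC = 0.3495 × 14.3000% + 0.6505 × 6.5272% = 9.2437%.
After the change:
Total capital V = 4.1 + 4.77 = 8.87.
Equity: weight = 4.1/8.87 = 0.4622; cost = 14.3%.
Debentures: weight = 4.77/8.87 = 0.5378; after-tax cost = 8.2% × (1 − 20.4%) = 6.5272%.
WACC = 0.4622 × 14.3000% + 0.5378 × 6.5272% = 10.1200%.
Change in WACC = 10.1200% − 9.2437% = 0.8763 pp.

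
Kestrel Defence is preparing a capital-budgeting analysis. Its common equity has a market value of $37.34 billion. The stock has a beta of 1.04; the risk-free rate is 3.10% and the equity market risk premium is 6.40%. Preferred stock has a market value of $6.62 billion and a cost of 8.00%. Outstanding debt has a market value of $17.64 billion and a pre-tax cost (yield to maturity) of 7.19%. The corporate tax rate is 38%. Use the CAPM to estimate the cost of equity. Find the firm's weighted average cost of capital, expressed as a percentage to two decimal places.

8.05%

Cost of equity via CAPM: Re = 3.1% + 1.04 × 6.4% = 9.7560%.
Total capital V = 37.34 + 6.62 + 17.64 = 61.6.
Equity: weight = 37.34/61.6 = 0.6062; cost = 9.756%.
Preferred: weight = 6.62/61.6 = 0.1075; cost = 8%.
Debt: weight = 17.64/61.6 = 0.2864; after-tax cost = 7.19% × (1 − 38%) = 4.4578%.
WACC = 0.6062 × 9.7560% + 0.1075 × 8.0000% + 0.2864 × 4.4578% = 8.0501%.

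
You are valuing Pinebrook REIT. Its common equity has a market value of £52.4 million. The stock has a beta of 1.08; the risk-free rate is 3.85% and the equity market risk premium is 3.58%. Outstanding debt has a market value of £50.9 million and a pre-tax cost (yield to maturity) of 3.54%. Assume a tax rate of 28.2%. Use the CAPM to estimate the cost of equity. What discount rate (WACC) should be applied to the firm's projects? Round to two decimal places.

5.17%

Cost of equity via CAPM: Re = 3.85% + 1.08 × 3.58% = 7.7164%.
Total capital V = 52.4 + 50.9 = 103.3.
Equity: weight = 52.4/103.3 = 0.5073; cost = 7.7164%.
Debt: weight = 50.9/103.3 = 0.4927; after-tax cost = 3.54% × (1 − 28.2%) = 2.5417%.
WACC = 0.5073 × 7.7164% + 0.4927 × 2.5417% = 5.1666%.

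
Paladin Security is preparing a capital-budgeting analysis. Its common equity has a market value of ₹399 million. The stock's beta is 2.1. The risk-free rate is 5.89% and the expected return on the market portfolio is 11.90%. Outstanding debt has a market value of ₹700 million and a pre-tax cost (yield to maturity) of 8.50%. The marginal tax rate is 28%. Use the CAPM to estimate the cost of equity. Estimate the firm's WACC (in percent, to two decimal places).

10.62%

Market risk premium = 11.9% − 5.89% = 6.01%.
Cost of equity via CAPM: Re = 5.89% + 2.1 × 6.01% = 18.5110%.
Total capital V = 399 + 700 = 1099.
Equity: weight = 399/1099 = 0.3631; cost = 18.511%.
Debt: weight = 700/1099 = 0.6369; after-tax cost = 8.5% × (1 − 28%) = 6.1200%.
WACC = 0.3631 × 18.5110% + 0.6369 × 6.1200% = 10.6186%.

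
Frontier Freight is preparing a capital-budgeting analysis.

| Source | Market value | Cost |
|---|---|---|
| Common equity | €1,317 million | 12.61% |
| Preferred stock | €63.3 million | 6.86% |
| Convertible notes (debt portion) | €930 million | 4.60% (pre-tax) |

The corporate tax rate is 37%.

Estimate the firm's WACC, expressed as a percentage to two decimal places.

8.54%

Total capital V = 1317 + 63.3 + 930 = 2310.3.
Equity: weight = 1317/2310.3 = 0.5701; cost = 12.61%.
Preferred: weight = 63.3/2310.3 = 0.0274; cost = 6.86%.
Convertible notes (debt portion): weight = 930/2310.3 = 0.4025; after-tax cost = 4.6% × (1 − 37%) = 2.8980%.
WACC = 0.5701 × 12.6100% + 0.0274 × 6.8600% + 0.4025 × 2.8980% = 8.5429%.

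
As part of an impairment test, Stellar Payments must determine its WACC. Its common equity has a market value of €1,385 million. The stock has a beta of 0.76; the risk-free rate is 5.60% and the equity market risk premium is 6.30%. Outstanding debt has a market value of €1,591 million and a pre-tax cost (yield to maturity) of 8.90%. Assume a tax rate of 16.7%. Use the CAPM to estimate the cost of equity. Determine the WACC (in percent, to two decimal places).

8.80%

Cost of equity via CAPM: Re = 5.6% + 0.76 × 6.3% = 10.3880%.
Total capital V = 1385 + 1591 = 2976.
Equity: weight = 1385/2976 = 0.4654; cost = 10.388%.
Debt: weight = 1591/2976 = 0.5346; after-tax cost = 8.9% × (1 − 16.7%) = 7.4137%.
WACC = 0.4654 × 10.3880% + 0.5346 × 7.4137% = 8.7979%.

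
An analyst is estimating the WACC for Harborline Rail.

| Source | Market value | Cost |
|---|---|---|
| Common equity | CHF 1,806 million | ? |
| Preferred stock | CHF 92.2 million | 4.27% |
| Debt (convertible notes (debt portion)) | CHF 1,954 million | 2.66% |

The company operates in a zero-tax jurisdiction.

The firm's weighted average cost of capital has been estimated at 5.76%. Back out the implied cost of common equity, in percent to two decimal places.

9.19%

Total capital V = 1806 + 92.2 + 1954 = 3852.2.
Equity weight = 1806/3852.2 = 0.4688.
Preferred weight = 92.2/3852.2 = 0.0239.
Convertible notes (debt portion) weight = 1954/3852.2 = 0.5072.
Debt contribution = 0.5072 × 2.66% × (1 − 0%) = 1.3493%.
Preferred contribution = 0.0239 × 4.27% = 0.1022%.
Required equity contribution = 5.76% − 1.4515% = 4.3085%.
Re = 4.3085% / 0.4688 = 9.1901%.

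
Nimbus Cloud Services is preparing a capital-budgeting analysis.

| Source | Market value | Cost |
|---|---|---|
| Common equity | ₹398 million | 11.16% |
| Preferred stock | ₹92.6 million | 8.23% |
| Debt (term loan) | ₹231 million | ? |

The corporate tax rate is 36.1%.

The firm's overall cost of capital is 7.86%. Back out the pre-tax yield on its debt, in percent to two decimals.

Total capital V = 398 + 92.6 + 231 = 721.6.
Equity weight = 398/721.6 = 0.5516.
Preferred weight = 92.6/721.6 = 0.1283.
Term loan weight = 231/721.6 = 0.3201.
Equity contribution = 0.5516 × 11.16% = 6.1553%.
Preferred contribution = 0.1283 × 8.23% = 1.0561%.
Remaining for debt = 7.86% − 7.2114% = 0.6486%.
Rd × (1 − 36.1%) × 0.3201 = 0.6486%  ⇒  Rd = 3.1705%.

3.17%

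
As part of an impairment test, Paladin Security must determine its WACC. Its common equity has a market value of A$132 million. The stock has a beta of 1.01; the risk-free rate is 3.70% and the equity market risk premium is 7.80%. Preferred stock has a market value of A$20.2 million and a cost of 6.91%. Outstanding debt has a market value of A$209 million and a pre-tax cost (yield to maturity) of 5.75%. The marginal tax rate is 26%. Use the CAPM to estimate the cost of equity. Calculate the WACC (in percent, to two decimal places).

Cost of equity via CAPM: Re = 3.7% + 1.01 × 7.8% = 11.5780%.
Total capital V = 132 + 20.2 + 209 = 361.2.
Equity: weight = 132/361.2 = 0.3654; cost = 11.578%.
Preferred: weight = 20.2/361.2 = 0.0559; cost = 6.91%.
Debt: weight = 209/361.2 = 0.5786; after-tax cost = 5.75% × (1 − 26%) = 4.2550%.
WACC = 0.3654 × 11.5780% + 0.0559 × 6.9100% + 0.5786 × 4.2550% = 7.0797%.

7.08%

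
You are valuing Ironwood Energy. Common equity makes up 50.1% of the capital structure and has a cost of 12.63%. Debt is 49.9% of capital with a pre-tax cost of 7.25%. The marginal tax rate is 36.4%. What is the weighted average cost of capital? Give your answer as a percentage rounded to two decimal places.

After-tax cost of debt = 7.25% × (1 − 36.4%) = 4.6110%.
WACC = 0.501 × 12.6300% + 0.499 × 4.6110% = 8.6285%.

8.63%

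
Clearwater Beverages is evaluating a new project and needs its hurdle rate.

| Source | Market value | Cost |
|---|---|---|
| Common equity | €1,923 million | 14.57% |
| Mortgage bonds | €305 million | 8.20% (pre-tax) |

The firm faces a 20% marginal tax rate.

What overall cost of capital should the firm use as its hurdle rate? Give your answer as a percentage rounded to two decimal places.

Total capital V = 1923 + 305 = 2228.
Equity: weight = 1923/2228 = 0.8631; cost = 14.57%.
Mortgage bonds: weight = 305/2228 = 0.1369; after-tax cost = 8.2% × (1 − 20%) = 6.5600%.
WACC = 0.8631 × 14.5700% + 0.1369 × 6.5600% = 13.4735%.

13.47%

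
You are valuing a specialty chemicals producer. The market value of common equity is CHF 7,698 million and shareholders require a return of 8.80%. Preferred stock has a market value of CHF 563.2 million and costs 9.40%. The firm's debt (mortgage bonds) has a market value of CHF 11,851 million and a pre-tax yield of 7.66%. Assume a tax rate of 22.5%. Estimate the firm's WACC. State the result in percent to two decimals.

Total capital V = 7698 + 563.2 + 11851 = 20112.2.
Equity: weight = 7698/20112.2 = 0.3828; cost = 8.8%.
Preferred: weight = 563.2/20112.2 = 0.0280; cost = 9.4%.
Mortgage bonds: weight = 11851/20112.2 = 0.5892; after-tax cost = 7.66% × (1 − 22.5%) = 5.9365%.
WACC = 0.3828 × 8.8000% + 0.0280 × 9.4000% + 0.5892 × 5.9365% = 7.1295%.

7.13%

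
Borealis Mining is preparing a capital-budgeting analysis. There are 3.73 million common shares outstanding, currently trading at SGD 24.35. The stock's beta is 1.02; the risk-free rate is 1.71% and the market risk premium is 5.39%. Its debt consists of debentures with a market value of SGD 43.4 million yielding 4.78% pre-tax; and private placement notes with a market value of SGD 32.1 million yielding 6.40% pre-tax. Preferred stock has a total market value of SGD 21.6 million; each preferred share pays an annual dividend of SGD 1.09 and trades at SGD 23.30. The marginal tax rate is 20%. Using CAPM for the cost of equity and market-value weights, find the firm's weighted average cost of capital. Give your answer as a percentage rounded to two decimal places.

5.78%

Cost of equity via CAPM: Re = 1.71% + 1.02 × 5.39% = 7.2078%.
Cost of preferred: Rp = 1.09 / 23.3 = 4.6781%.
Market value of equity E = 24.35 × 3.73m = 90.8255m.
Total capital V = 90.8255 + 21.6 + 43.4 + 32.1 = 187.9255.
Equity: weight = 90.8255/187.9255 = 0.4833; cost = 7.2078%.
Preferred: weight = 21.6/187.9255 = 0.1149; cost = 4.6781%.
Debentures: weight = 43.4/187.9255 = 0.2309; after-tax cost = 4.78% × (1 − 20%) = 3.8240%.
Private placement notes: weight = 32.1/187.9255 = 0.1708; after-tax cost = 6.4% × (1 − 20%) = 5.1200%.
WACC = 0.4833 × 7.2078% + 0.1149 × 4.6781% + 0.2309 × 3.8240% + 0.1708 × 5.1200% = 5.7790%.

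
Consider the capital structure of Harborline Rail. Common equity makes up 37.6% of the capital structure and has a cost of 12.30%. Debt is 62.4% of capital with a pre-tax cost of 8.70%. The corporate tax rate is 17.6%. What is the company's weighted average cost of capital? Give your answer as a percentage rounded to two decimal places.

After-tax cost of debt = 8.7% × (1 − 17.6%) = 7.1688%.
WACC = 0.376 × 12.3000% + 0.624 × 7.1688% = 9.0981%.

9.10%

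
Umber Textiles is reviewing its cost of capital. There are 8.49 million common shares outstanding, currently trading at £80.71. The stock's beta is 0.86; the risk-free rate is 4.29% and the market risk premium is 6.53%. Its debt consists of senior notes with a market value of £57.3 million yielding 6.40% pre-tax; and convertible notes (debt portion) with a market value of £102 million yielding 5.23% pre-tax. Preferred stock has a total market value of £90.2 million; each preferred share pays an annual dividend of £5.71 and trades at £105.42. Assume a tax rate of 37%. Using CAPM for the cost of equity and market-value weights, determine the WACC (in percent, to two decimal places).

Cost of equity via CAPM: Re = 4.29% + 0.86 × 6.53% = 9.9058%.
Cost of preferred: Rp = 5.71 / 105.42 = 5.4164%.
Market value of equity E = 80.71 × 8.49m = 685.2279m.
Total capital V = 685.2279 + 90.2 + 57.3 + 102 = 934.7279.
Equity: weight = 685.2279/934.7279 = 0.7331; cost = 9.9058%.
Preferred: weight = 90.2/934.7279 = 0.0965; cost = 5.4164%.
Senior notes: weight = 57.3/934.7279 = 0.0613; after-tax cost = 6.4% × (1 − 37%) = 4.0320%.
Convertible notes (debt portion): weight = 102/934.7279 = 0.1091; after-tax cost = 5.23% × (1 − 37%) = 3.2949%.
WACC = 0.7331 × 9.9058% + 0.0965 × 5.4164% + 0.0613 × 4.0320% + 0.1091 × 3.2949% = 8.3911%.

8.39%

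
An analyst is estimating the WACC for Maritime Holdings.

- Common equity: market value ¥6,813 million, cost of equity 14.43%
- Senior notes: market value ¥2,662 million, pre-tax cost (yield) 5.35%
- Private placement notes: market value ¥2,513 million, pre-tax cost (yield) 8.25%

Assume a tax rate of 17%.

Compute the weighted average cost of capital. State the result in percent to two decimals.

Total capital V = 6813 + 2662 + 2513 = 11988.
Equity: weight = 6813/11988 = 0.5683; cost = 14.43%.
Senior notes: weight = 2662/11988 = 0.2221; after-tax cost = 5.35% × (1 − 17%) = 4.4405%.
Private placement notes: weight = 2513/11988 = 0.2096; after-tax cost = 8.25% × (1 − 17%) = 6.8475%.
WACC = 0.5683 × 14.4300% + 0.2221 × 4.4405% + 0.2096 × 6.8475% = 10.6223%.

10.62%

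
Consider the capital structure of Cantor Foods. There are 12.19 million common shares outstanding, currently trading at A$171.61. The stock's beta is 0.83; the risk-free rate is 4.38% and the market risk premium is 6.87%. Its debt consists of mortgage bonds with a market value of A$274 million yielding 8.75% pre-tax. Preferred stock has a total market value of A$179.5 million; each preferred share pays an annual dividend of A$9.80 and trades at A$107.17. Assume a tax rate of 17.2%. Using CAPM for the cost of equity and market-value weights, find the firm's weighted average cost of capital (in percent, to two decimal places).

9.71%

Cost of equity via CAPM: Re = 4.38% + 0.83 × 6.87% = 10.0821%.
Cost of preferred: Rp = 9.8 / 107.17 = 9.1444%.
Market value of equity E = 171.61 × 12.19m = 2091.9259m.
Total capital V = 2091.9259 + 179.5 + 274 = 2545.4259.
Equity: weight = 2091.9259/2545.4259 = 0.8218; cost = 10.0821%.
Preferred: weight = 179.5/2545.4259 = 0.0705; cost = 9.1444%.
Mortgage bonds: weight = 274/2545.4259 = 0.1076; after-tax cost = 8.75% × (1 − 17.2%) = 7.2450%.
WACC = 0.8218 × 10.0821% + 0.0705 × 9.1444% + 0.1076 × 7.2450% = 9.7106%.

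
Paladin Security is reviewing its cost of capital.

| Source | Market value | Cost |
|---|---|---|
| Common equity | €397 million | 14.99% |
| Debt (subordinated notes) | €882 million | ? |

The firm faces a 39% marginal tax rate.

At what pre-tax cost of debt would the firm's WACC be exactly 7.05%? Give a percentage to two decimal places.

Total capital V = 397 + 882 = 1279.
Equity weight = 397/1279 = 0.3104.
Subordinated notes weight = 882/1279 = 0.6896.
Equity contribution = 0.3104 × 14.99% = 4.6529%.
Remaining for debt = 7.05% − 4.6529% = 2.3971%.
Rd × (1 − 39%) × 0.6896 = 2.3971%  ⇒  Rd = 5.6985%.

5.70%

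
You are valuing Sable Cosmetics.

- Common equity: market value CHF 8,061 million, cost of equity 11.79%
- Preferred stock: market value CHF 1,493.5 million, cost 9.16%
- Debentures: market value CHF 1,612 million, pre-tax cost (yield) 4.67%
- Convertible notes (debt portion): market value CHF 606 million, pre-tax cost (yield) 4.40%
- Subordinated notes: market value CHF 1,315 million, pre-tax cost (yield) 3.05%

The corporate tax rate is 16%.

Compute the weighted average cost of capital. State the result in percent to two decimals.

9.22%

Total capital V = 8061 + 1493.5 + 1612 + 606 + 1315 = 13087.5.
Equity: weight = 8061/13087.5 = 0.6159; cost = 11.79%.
Preferred: weight = 1493.5/13087.5 = 0.1141; cost = 9.16%.
Debentures: weight = 1612/13087.5 = 0.1232; after-tax cost = 4.67% × (1 − 16%) = 3.9228%.
Convertible notes (debt portion): weight = 606/13087.5 = 0.0463; after-tax cost = 4.4% × (1 − 16%) = 3.6960%.
Subordinated notes: weight = 1315/13087.5 = 0.1005; after-tax cost = 3.05% × (1 − 16%) = 2.5620%.
WACC = 0.6159 × 11.7900% + 0.1141 × 9.1600% + 0.1232 × 3.9228% + 0.0463 × 3.6960% + 0.1005 × 2.5620% = 9.2189%.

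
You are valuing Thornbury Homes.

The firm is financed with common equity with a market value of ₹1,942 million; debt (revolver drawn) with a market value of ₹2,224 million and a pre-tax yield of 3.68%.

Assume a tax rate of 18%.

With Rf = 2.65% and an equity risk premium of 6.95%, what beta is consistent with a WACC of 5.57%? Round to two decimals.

Total capital V = 1942 + 2224 = 4166.
Equity weight = 1942/4166 = 0.4662.
Revolver drawn weight = 2224/4166 = 0.5338.
Debt contribution = 0.5338 × 3.68% × (1 − 18%) = 1.6109%.
Required equity contribution = 5.57% − 1.6109% = 3.9591%  ⇒  Re = 8.4930%.
CAPM: 8.4930% = 2.65% + β × 6.95%  ⇒  β = 0.8407.

0.84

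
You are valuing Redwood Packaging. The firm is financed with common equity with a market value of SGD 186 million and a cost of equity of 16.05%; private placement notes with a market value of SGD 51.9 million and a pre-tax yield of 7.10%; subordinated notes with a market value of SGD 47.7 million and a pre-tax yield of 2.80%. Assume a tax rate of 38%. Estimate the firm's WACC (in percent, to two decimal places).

11.54%

Total capital V = 186 + 51.9 + 47.7 = 285.6.
Equity: weight = 186/285.6 = 0.6513; cost = 16.05%.
Private placement notes: weight = 51.9/285.6 = 0.1817; after-tax cost = 7.1% × (1 − 38%) = 4.4020%.
Subordinated notes: weight = 47.7/285.6 = 0.1670; after-tax cost = 2.8% × (1 − 38%) = 1.7360%.
WACC = 0.6513 × 16.0500% + 0.1817 × 4.4020% + 0.1670 × 1.7360% = 11.5426%.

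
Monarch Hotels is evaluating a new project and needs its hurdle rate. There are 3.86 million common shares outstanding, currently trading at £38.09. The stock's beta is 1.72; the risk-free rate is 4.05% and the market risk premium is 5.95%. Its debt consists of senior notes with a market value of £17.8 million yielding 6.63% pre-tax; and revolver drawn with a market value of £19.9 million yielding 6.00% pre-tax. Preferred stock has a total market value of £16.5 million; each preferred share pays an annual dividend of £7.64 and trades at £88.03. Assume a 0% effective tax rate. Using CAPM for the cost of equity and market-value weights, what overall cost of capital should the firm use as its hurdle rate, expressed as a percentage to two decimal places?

12.33%

Cost of equity via CAPM: Re = 4.05% + 1.72 × 5.95% = 14.2840%.
Cost of preferred: Rp = 7.64 / 88.03 = 8.6789%.
Market value of equity E = 38.09 × 3.86m = 147.0274m.
Total capital V = 147.0274 + 16.5 + 17.8 + 19.9 = 201.2274.
Equity: weight = 147.0274/201.2274 = 0.7307; cost = 14.284%.
Preferred: weight = 16.5/201.2274 = 0.0820; cost = 8.6789%.
Senior notes: weight = 17.8/201.2274 = 0.0885; after-tax cost = 6.63% × (1 − 0%) = 6.6300%.
Revolver drawn: weight = 19.9/201.2274 = 0.0989; after-tax cost = 6% × (1 − 0%) = 6.0000%.
WACC = 0.7307 × 14.2840% + 0.0820 × 8.6789% + 0.0885 × 6.6300% + 0.0989 × 6.0000% = 12.3281%.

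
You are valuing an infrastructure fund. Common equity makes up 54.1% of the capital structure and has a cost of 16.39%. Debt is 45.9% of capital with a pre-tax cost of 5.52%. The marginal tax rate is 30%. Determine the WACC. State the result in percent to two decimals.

10.64%

After-tax cost of debt = 5.52% × (1 − 30%) = 3.8640%.
WACC = 0.541 × 16.3900% + 0.459 × 3.8640% = 10.6406%.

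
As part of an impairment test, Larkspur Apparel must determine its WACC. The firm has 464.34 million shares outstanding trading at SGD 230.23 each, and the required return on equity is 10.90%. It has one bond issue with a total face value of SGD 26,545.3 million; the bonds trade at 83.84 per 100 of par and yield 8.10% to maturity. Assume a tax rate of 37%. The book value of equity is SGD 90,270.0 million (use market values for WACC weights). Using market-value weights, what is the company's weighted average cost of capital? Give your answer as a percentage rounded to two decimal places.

Market value of equity E = 230.23 × 464.34m = 106904.9982m. Market value of debt D = 26545.3m × 83.84/100 = 22255.57952m.
Total capital V = 106904.9982 + 22255.57952 = 129160.57772.
Equity: weight = 106904.9982/129160.57772 = 0.8277; cost = 10.9%.
Bonds outstanding: weight = 22255.57952/129160.57772 = 0.1723; after-tax cost = 8.1% × (1 − 37%) = 5.1030%.
WACC = 0.8277 × 10.9000% + 0.1723 × 5.1030% = 9.9011%.

9.90%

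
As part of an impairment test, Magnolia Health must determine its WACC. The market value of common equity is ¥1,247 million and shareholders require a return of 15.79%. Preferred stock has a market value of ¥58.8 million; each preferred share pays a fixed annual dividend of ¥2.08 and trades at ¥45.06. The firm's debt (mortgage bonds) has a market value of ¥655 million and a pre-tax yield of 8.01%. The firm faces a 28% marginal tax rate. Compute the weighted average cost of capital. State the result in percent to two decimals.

12.11%

Cost of preferred: Rp = 2.08 / 45.06 = 4.6161%.
Total capital V = 1247 + 58.8 + 655 = 1960.8.
Equity: weight = 1247/1960.8 = 0.6360; cost = 15.79%.
Preferred: weight = 58.8/1960.8 = 0.0300; cost = 4.6161%.
Mortgage bonds: weight = 655/1960.8 = 0.3340; after-tax cost = 8.01% × (1 − 28%) = 5.7672%.
WACC = 0.6360 × 15.7900% + 0.0300 × 4.6161% + 0.3340 × 5.7672% = 12.1068%.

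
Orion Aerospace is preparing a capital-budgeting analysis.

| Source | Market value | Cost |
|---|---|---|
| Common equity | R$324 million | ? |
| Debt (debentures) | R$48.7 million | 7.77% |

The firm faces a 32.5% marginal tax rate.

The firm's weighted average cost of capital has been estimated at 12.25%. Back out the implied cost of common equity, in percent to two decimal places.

Total capital V = 324 + 48.7 = 372.7.
Equity weight = 324/372.7 = 0.8693.
Debentures weight = 48.7/372.7 = 0.1307.
Debt contribution = 0.1307 × 7.77% × (1 − 32.5%) = 0.6853%.
Required equity contribution = 12.25% − 0.6853% = 11.5647%.
Re = 11.5647% / 0.8693 = 13.3029%.

13.30%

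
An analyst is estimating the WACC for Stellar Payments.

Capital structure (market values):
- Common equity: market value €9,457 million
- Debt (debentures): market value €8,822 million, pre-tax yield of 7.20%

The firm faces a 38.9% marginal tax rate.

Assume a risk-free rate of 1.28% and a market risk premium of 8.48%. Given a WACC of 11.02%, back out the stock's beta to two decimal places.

Total capital V = 9457 + 8822 = 18279.
Equity weight = 9457/18279 = 0.5174.
Debentures weight = 8822/18279 = 0.4826.
Debt contribution = 0.4826 × 7.2% × (1 − 38.9%) = 2.1232%.
Required equity contribution = 11.02% − 2.1232% = 8.8968%  ⇒  Re = 17.1962%.
CAPM: 17.1962% = 1.28% + β × 8.48%  ⇒  β = 1.8769.

1.88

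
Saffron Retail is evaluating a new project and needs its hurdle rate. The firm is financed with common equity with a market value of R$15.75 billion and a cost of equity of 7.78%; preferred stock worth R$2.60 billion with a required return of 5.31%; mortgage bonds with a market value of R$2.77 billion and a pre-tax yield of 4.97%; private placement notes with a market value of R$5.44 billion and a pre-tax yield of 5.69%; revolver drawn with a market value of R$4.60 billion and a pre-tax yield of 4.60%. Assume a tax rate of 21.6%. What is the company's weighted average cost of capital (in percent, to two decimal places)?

Total capital V = 15.75 + 2.6 + 2.77 + 5.44 + 4.6 = 31.16.
Equity: weight = 15.75/31.16 = 0.5055; cost = 7.78%.
Preferred: weight = 2.6/31.16 = 0.0834; cost = 5.31%.
Mortgage bonds: weight = 2.77/31.16 = 0.0889; after-tax cost = 4.97% × (1 − 21.6%) = 3.8965%.
Private placement notes: weight = 5.44/31.16 = 0.1746; after-tax cost = 5.69% × (1 − 21.6%) = 4.4610%.
Revolver drawn: weight = 4.6/31.16 = 0.1476; after-tax cost = 4.6% × (1 − 21.6%) = 3.6064%.
WACC = 0.5055 × 7.7800% + 0.0834 × 5.3100% + 0.0889 × 3.8965% + 0.1746 × 4.4610% + 0.1476 × 3.6064% = 6.0331%.

6.03%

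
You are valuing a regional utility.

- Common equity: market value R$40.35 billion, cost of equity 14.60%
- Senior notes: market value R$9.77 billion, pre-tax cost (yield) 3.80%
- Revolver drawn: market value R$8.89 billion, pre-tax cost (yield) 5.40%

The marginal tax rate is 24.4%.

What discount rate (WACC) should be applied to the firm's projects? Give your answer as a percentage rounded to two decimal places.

Total capital V = 40.35 + 9.77 + 8.89 = 59.01.
Equity: weight = 40.35/59.01 = 0.6838; cost = 14.6%.
Senior notes: weight = 9.77/59.01 = 0.1656; after-tax cost = 3.8% × (1 − 24.4%) = 2.8728%.
Revolver drawn: weight = 8.89/59.01 = 0.1507; after-tax cost = 5.4% × (1 − 24.4%) = 4.0824%.
WACC = 0.6838 × 14.6000% + 0.1656 × 2.8728% + 0.1507 × 4.0824% = 11.0739%.

11.07%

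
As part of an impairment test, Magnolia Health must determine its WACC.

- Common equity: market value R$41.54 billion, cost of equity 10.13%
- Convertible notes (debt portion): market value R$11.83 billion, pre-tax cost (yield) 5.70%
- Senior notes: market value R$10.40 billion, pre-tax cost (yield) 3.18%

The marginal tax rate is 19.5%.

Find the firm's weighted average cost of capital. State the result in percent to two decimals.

Total capital V = 41.54 + 11.83 + 10.4 = 63.77.
Equity: weight = 41.54/63.77 = 0.6514; cost = 10.13%.
Convertible notes (debt portion): weight = 11.83/63.77 = 0.1855; after-tax cost = 5.7% × (1 − 19.5%) = 4.5885%.
Senior notes: weight = 10.4/63.77 = 0.1631; after-tax cost = 3.18% × (1 − 19.5%) = 2.5599%.
WACC = 0.6514 × 10.1300% + 0.1855 × 4.5885% + 0.1631 × 2.5599% = 7.8674%.

7.87%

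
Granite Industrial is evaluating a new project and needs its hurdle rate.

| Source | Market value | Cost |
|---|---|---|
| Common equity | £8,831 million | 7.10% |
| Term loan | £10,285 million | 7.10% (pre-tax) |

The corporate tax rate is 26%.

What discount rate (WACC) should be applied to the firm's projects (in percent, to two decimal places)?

Total capital V = 8831 + 10285 = 19116.
Equity: weight = 8831/19116 = 0.4620; cost = 7.1%.
Term loan: weight = 10285/19116 = 0.5380; after-tax cost = 7.1% × (1 − 26%) = 5.2540%.
WACC = 0.4620 × 7.1000% + 0.5380 × 5.2540% = 6.1068%.

6.11%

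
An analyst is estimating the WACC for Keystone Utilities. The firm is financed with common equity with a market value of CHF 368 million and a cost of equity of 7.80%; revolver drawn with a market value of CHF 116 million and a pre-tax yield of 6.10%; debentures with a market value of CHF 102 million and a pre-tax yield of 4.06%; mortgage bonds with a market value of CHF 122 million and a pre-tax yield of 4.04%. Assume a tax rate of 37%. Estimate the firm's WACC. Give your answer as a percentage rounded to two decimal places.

Total capital V = 368 + 116 + 102 + 122 = 708.
Equity: weight = 368/708 = 0.5198; cost = 7.8%.
Revolver drawn: weight = 116/708 = 0.1638; after-tax cost = 6.1% × (1 − 37%) = 3.8430%.
Debentures: weight = 102/708 = 0.1441; after-tax cost = 4.06% × (1 − 37%) = 2.5578%.
Mortgage bonds: weight = 122/708 = 0.1723; after-tax cost = 4.04% × (1 − 37%) = 2.5452%.
WACC = 0.5198 × 7.8000% + 0.1638 × 3.8430% + 0.1441 × 2.5578% + 0.1723 × 2.5452% = 5.4910%.

5.49%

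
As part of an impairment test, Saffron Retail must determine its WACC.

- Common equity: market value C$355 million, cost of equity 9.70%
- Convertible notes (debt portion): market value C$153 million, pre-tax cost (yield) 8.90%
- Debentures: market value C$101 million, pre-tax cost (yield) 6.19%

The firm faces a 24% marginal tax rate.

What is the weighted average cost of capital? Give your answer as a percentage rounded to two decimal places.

Total capital V = 355 + 153 + 101 = 609.
Equity: weight = 355/609 = 0.5829; cost = 9.7%.
Convertible notes (debt portion): weight = 153/609 = 0.2512; after-tax cost = 8.9% × (1 − 24%) = 6.7640%.
Debentures: weight = 101/609 = 0.1658; after-tax cost = 6.19% × (1 − 24%) = 4.7044%.
WACC = 0.5829 × 9.7000% + 0.2512 × 6.7640% + 0.1658 × 4.7044% = 8.1339%.

8.13%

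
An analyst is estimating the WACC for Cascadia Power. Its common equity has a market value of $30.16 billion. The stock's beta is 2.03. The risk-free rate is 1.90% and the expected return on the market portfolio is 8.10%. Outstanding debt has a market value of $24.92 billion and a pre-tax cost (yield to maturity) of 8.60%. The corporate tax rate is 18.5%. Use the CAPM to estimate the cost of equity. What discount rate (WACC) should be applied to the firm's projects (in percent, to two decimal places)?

11.10%

Market risk premium = 8.1% − 1.9% = 6.2%.
Cost of equity via CAPM: Re = 1.9% + 2.03 × 6.2% = 14.4860%.
Total capital V = 30.16 + 24.92 = 55.08.
Equity: weight = 30.16/55.08 = 0.5476; cost = 14.486%.
Debt: weight = 24.92/55.08 = 0.4524; after-tax cost = 8.6% × (1 − 18.5%) = 7.0090%.
WACC = 0.5476 × 14.4860% + 0.4524 × 7.0090% = 11.1032%.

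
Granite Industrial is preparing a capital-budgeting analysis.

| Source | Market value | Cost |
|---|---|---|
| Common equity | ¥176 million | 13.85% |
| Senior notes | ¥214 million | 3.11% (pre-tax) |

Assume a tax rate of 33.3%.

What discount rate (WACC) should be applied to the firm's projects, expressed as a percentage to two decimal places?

Total capital V = 176 + 214 = 390.
Equity: weight = 176/390 = 0.4513; cost = 13.85%.
Senior notes: weight = 214/390 = 0.5487; after-tax cost = 3.11% × (1 − 33.3%) = 2.0744%.
WACC = 0.4513 × 13.8500% + 0.5487 × 2.0744% = 7.3885%.

7.39%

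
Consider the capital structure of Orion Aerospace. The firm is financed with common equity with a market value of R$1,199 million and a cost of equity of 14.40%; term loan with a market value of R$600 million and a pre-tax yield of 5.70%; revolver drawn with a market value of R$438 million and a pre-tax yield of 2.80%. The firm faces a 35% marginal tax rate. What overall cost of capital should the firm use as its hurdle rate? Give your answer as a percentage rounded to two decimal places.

Total capital V = 1199 + 600 + 438 = 2237.
Equity: weight = 1199/2237 = 0.5360; cost = 14.4%.
Term loan: weight = 600/2237 = 0.2682; after-tax cost = 5.7% × (1 − 35%) = 3.7050%.
Revolver drawn: weight = 438/2237 = 0.1958; after-tax cost = 2.8% × (1 − 35%) = 1.8200%.
WACC = 0.5360 × 14.4000% + 0.2682 × 3.7050% + 0.1958 × 1.8200% = 9.0683%.

9.07%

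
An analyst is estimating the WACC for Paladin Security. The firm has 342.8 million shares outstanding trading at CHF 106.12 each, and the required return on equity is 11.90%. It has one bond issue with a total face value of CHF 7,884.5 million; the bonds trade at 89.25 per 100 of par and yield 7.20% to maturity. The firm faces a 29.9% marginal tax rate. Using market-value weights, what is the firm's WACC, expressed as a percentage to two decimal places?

Market value of equity E = 106.12 × 342.8m = 36377.936m. Market value of debt D = 7884.5m × 89.25/100 = 7036.91625m.
Total capital V = 36377.936 + 7036.91625 = 43414.85225.
Equity: weight = 36377.936/43414.85225 = 0.8379; cost = 11.9%.
Bonds outstanding: weight = 7036.91625/43414.85225 = 0.1621; after-tax cost = 7.2% × (1 − 29.9%) = 5.0472%.
WACC = 0.8379 × 11.9000% + 0.1621 × 5.0472% = 10.7893%.

10.79%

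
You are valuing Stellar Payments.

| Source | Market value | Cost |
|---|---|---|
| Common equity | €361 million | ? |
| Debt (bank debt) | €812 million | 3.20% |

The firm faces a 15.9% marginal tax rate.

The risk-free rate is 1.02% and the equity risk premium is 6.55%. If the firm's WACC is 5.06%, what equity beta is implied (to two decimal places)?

1.43

Total capital V = 361 + 812 = 1173.
Equity weight = 361/1173 = 0.3078.
Bank debt weight = 812/1173 = 0.6922.
Debt contribution = 0.6922 × 3.2% × (1 − 15.9%) = 1.8630%.
Required equity contribution = 5.06% − 1.8630% = 3.1970%  ⇒  Re = 10.3882%.
CAPM: 10.3882% = 1.02% + β × 6.55%  ⇒  β = 1.4303.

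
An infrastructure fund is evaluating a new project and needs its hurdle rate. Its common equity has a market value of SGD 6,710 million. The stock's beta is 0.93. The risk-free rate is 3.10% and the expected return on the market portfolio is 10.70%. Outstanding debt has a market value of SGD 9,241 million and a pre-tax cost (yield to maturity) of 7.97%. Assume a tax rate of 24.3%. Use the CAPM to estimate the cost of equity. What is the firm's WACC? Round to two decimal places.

Market risk premium = 10.7% − 3.1% = 7.6%.
Cost of equity via CAPM: Re = 3.1% + 0.93 × 7.6% = 10.1680%.
Total capital V = 6710 + 9241 = 15951.
Equity: weight = 6710/15951 = 0.4207; cost = 10.168%.
Debt: weight = 9241/15951 = 0.5793; after-tax cost = 7.97% × (1 − 24.3%) = 6.0333%.
WACC = 0.4207 × 10.1680% + 0.5793 × 6.0333% = 7.7726%.

7.77%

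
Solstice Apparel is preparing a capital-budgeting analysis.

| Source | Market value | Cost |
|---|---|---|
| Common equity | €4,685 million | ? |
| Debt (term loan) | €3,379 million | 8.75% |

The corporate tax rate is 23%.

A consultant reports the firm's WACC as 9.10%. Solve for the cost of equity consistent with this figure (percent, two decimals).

10.80%

Total capital V = 4685 + 3379 = 8064.
Equity weight = 4685/8064 = 0.5810.
Term loan weight = 3379/8064 = 0.4190.
Debt contribution = 0.4190 × 8.75% × (1 − 23%) = 2.8232%.
Required equity contribution = 9.1% − 2.8232% = 6.2768%.
Re = 6.2768% / 0.5810 = 10.8039%.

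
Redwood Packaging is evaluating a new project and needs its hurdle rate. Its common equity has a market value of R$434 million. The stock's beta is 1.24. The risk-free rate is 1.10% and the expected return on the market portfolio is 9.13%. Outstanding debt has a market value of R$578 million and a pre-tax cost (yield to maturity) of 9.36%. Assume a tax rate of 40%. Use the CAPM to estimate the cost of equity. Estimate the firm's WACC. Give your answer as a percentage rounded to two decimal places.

7.95%

Market risk premium = 9.13% − 1.1% = 8.03%.
Cost of equity via CAPM: Re = 1.1% + 1.24 × 8.03% = 11.0572%.
Total capital V = 434 + 578 = 1012.
Equity: weight = 434/1012 = 0.4289; cost = 11.0572%.
Debt: weight = 578/1012 = 0.5711; after-tax cost = 9.36% × (1 − 40%) = 5.6160%.
WACC = 0.4289 × 11.0572% + 0.5711 × 5.6160% = 7.9495%.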